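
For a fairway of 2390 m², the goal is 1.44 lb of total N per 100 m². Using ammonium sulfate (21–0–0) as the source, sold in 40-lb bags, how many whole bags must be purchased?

5 bags

Product per 100 m² = 1.44 / 21% = 6.85714 lb.
Total product = 6.85714 × 2390 / 100 = 163.886 lb.
Bags = ⌈163.886 / 40⌉ = 5.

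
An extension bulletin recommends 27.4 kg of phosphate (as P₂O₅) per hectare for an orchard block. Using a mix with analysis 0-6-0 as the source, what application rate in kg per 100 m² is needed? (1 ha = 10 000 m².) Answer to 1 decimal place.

4.6 kg of product per hundred sq m

Product per hectare = 27.4 / 6% = 456.667 kg.
Convert to per 100 m²: 456.667 × 0.01 = 4.56667 kg.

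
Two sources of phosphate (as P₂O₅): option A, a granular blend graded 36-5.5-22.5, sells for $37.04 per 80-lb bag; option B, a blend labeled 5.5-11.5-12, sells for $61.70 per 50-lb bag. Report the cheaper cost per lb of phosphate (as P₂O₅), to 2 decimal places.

$8.42 per lb P₂O₅ (option A)

option A: P₂O₅ per bag = 80 × 5.5% = 4.4 lb; cost = 37.04 / 4.4 = $8.4182/lb P₂O₅.
option B: P₂O₅ per bag = 50 × 11.5% = 5.75 lb; cost = 61.70 / 5.75 = $10.7304/lb P₂O₅.
option A is cheaper.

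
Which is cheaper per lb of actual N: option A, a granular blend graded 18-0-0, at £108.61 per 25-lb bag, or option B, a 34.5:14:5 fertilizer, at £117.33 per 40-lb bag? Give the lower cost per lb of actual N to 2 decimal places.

option A: N per bag = 25 × 18% = 4.5 lb; cost = 108.61 / 4.5 = £24.1356/lb N.
option B: N per bag = 40 × 34.5% = 13.8 lb; cost = 117.33 / 13.8 = £8.5022/lb N.
option B is cheaper.

£8.50 per lb N (option B)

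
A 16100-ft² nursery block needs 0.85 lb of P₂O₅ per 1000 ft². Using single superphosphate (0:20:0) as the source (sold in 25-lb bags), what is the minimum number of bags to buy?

Product per 1000 ft² = 0.85 / 20% = 4.25 lb.
Total product = 4.25 × 16100 / 1000 = 68.425 lb.
Bags = ⌈68.425 / 25⌉ = 3.

3 bags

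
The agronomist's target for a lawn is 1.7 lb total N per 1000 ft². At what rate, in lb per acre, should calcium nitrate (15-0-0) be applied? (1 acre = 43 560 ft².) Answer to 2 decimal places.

493.68 lb of product per acre

Product per 1000 ft² = 1.7 / 15% = 11.3333 lb.
Convert to per acre: 11.3333 × 43.56 = 493.68 lb.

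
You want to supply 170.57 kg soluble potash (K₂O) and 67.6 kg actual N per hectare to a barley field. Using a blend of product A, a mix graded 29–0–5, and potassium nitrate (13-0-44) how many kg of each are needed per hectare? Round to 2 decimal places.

62.51 kg product A, 380.56 kg potassium nitrate

Let a = kg of product A, b = kg of potassium nitrate (per hectare).
K₂O: 0.05·a + 0.44·b = 170.57
N: 0.29·a + 0.13·b = 67.6
From row1: a = (170.57 − 0.44·b) / 0.05.
Into row2: 0.29·(170.57 − 0.44·b)/0.05 + 0.13·b = 67.6 → b = 380.556, a = 62.5095.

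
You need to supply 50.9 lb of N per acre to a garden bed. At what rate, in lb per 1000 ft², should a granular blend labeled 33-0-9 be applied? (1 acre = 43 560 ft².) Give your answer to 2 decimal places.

3.54 lb of product per thousand sq ft

Product per acre = 50.9 / 33% = 154.242 lb.
Convert to per 1000 ft²: 154.242 × 0.0229568 = 3.54092 lb.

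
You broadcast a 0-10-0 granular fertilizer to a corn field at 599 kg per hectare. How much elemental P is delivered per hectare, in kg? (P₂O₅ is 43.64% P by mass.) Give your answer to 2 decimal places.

P₂O₅ per hectare = 599 × 10% = 59.9 kg.
Elemental P = 59.9 × 0.4364 = 26.1404 kg per hectare.

26.14 kg P per hectare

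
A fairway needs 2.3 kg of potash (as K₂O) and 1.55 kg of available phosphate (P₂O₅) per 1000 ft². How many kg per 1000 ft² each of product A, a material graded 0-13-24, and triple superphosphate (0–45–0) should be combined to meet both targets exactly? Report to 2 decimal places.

9.58 kg product A, 0.68 kg triple superphosphate

Per-1000 ft² balance (a = product A, b = triple superphosphate):
K₂O: 0.24·a + 0·b = 2.3
P₂O₅: 0.13·a + 0.45·b = 1.55
Eliminate b: (row1) − 0/0.45·(row2) → 0.24·a = 2.3, so a = 9.58333.
Then b = (1.55 − 0.13·9.58333) / 0.45 = 0.675926.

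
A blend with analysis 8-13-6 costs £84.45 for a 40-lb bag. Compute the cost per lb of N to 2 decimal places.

£26.39 per lb N

N in bag = 40 × 8% = 3.2 lb.
Cost per lb N = £84.45 / 3.2 = £26.3906.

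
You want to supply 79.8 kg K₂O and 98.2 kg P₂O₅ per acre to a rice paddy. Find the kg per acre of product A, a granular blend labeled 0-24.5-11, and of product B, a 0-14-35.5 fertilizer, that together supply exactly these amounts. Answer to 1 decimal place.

331.0 kg product A, 122.2 kg product B

Per-acre balance (a = product A, b = product B):
K₂O: 0.11·a + 0.355·b = 79.8
P₂O₅: 0.245·a + 0.14·b = 98.2
Eliminate a: (row1) − 0.11/0.245·(row2) → 0.292143·b = 35.7102, so b = 122.235.
Back-substitute: a = (79.8 − 0.355·122.235) / 0.11 = 330.968.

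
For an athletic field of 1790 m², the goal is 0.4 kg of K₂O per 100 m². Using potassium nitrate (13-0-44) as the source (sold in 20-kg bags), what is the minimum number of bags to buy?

Product per 100 m² = 0.4 / 44% = 0.909091 kg.
Total product = 0.909091 × 1790 / 100 = 16.2727 kg.
Bags = ⌈16.2727 / 20⌉ = 1.

1 bags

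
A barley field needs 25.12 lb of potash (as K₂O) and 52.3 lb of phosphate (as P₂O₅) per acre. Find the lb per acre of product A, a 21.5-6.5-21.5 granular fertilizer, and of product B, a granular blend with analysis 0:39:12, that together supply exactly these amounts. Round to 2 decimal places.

46.30 lb product A, 126.39 lb product B

Let a = lb of product A, b = lb of product B (per acre).
K₂O: 0.215·a + 0.12·b = 25.12
P₂O₅: 0.065·a + 0.39·b = 52.3
Eliminate b: (row1) − 0.12/0.39·(row2) → 0.195·a = 9.02769, so a = 46.2959.
Then b = (52.3 − 0.065·46.2959) / 0.39 = 126.387.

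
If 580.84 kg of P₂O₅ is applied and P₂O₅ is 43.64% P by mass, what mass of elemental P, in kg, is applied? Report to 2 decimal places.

253.48 kg P

P = 580.84 × 0.4364 = 253.479 kg.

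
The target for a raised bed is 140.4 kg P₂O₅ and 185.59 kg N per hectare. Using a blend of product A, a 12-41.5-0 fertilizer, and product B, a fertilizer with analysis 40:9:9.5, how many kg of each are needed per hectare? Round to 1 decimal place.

With a, b = kg per hectare of product A and product B:
P₂O₅: 0.415·a + 0.09·b = 140.4
N: 0.12·a + 0.4·b = 185.59
From row1: a = (140.4 − 0.09·b) / 0.415.
Into row2: 0.12·(140.4 − 0.09·b)/0.415 + 0.4·b = 185.59 → b = 387.705, a = 254.233.

254.2 kg product A, 387.7 kg product B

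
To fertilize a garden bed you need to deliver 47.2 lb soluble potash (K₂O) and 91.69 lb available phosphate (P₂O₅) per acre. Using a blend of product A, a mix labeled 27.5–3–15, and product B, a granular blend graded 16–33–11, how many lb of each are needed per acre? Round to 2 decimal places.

Per-acre balance (a = product A, b = product B):
K₂O: 0.15·a + 0.11·b = 47.2
P₂O₅: 0.03·a + 0.33·b = 91.69
Solving simultaneously: a = 118.833, b = 267.045.

118.83 lb product A, 267.05 lb product B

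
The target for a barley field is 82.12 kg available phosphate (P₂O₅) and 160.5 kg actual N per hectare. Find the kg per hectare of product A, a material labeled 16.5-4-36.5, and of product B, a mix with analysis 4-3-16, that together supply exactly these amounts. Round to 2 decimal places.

With a, b = kg per hectare of product A and product B:
P₂O₅: 0.04·a + 0.03·b = 82.12
N: 0.165·a + 0.04·b = 160.5
Eliminate b: (row1) − 0.03/0.04·(row2) → -0.08375·a = -38.255, so a = 456.776.
Then b = (160.5 − 0.165·456.776) / 0.04 = 2128.299.

456.78 kg product A, 2128.30 kg product B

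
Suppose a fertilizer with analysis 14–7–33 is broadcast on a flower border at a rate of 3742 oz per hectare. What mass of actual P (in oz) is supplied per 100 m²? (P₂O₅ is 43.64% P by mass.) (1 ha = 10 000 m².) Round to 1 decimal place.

P₂O₅ per hectare = 3742 × 7% = 261.94 oz.
Elemental P = 261.94 × 0.4364 = 114.311 oz per hectare.
Convert to per 100 m²: 114.311 × 0.01 = 1.14311 oz.

1.1 oz P per hundred sq m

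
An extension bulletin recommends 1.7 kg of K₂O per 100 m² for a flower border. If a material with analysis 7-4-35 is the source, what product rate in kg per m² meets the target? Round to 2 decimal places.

Product per 100 m² = 1.7 / 35% = 4.85714 kg.
Convert to per m²: 4.85714 × 0.01 = 0.0485714 kg.

0.05 kg of product per sq m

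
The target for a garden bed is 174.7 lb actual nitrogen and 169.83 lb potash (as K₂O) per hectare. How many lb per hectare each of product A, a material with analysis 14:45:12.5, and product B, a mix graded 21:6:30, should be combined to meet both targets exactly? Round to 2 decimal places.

1063.22 lb product A, 123.09 lb product B

Per-hectare balance (a = product A, b = product B):
N: 0.14·a + 0.21·b = 174.7
K₂O: 0.125·a + 0.3·b = 169.83
Solving simultaneously: a = 1063.219, b = 123.092.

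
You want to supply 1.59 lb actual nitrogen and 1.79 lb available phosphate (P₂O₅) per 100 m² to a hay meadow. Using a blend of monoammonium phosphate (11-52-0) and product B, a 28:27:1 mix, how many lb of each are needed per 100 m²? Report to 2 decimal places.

0.62 lb monoammonium phosphate, 5.43 lb product B

Per-100 m² balance (a = monoammonium phosphate, b = product B):
N: 0.11·a + 0.28·b = 1.59
P₂O₅: 0.52·a + 0.27·b = 1.79
Eliminate a: (row1) − 0.11/0.52·(row2) → 0.222885·b = 1.21135, so b = 5.43486.
Back-substitute: a = (1.59 − 0.28·5.43486) / 0.11 = 0.620362.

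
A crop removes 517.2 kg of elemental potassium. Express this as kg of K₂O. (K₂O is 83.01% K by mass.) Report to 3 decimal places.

K₂O = 517.2 / 0.8301 = 623.05746 kg.

623.057 kg K₂O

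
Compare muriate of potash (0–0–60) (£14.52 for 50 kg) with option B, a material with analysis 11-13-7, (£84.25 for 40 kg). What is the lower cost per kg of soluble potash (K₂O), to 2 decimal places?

muriate of potash: K₂O per bag = 50 × 60% = 30 kg; cost = 14.52 / 30 = £0.4840/kg K₂O.
option B: K₂O per bag = 40 × 7% = 2.8 kg; cost = 84.25 / 2.8 = £30.0893/kg K₂O.
muriate of potash is cheaper.

£0.48 per kg K₂O (muriate of potash)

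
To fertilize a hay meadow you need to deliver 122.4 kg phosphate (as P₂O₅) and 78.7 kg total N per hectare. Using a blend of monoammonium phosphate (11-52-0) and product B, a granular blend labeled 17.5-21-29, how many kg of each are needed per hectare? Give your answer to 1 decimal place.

Let a = kg of monoammonium phosphate, b = kg of product B (per hectare).
P₂O₅: 0.52·a + 0.21·b = 122.4
N: 0.11·a + 0.175·b = 78.7
Eliminate b: (row1) − 0.21/0.175·(row2) → 0.388·a = 27.96, so a = 72.0619.
Then b = (78.7 − 0.11·72.0619) / 0.175 = 404.418.

72.1 kg monoammonium phosphate, 404.4 kg product B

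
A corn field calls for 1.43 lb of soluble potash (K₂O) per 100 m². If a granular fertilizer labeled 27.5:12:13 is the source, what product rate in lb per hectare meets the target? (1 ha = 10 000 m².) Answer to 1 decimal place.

1100.0 lb of product per hectare

Product per 100 m² = 1.43 / 13% = 11 lb.
Convert to per hectare: 11 × 100 = 1100 lb.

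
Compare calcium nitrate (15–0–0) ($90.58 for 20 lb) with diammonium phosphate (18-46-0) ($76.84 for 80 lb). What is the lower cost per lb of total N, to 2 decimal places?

calcium nitrate: N per bag = 20 × 15% = 3 lb; cost = 90.58 / 3 = $30.1933/lb N.
diammonium phosphate: N per bag = 80 × 18% = 14.4 lb; cost = 76.84 / 14.4 = $5.3361/lb N.
diammonium phosphate is cheaper.

$5.34 per lb N (diammonium phosphate)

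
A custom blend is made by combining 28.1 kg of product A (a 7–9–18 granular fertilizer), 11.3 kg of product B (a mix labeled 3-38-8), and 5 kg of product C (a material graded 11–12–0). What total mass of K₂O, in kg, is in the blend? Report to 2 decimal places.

5.96 kg K₂O

K₂O mass = 18%×28.1 + 8%×11.3 + 0%×5 = 5.962 kg.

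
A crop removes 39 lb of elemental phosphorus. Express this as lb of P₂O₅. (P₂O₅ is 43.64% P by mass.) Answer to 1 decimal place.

89.4 lb P₂O₅

P₂O₅ = 39 / 0.4364 = 89.3676 lb.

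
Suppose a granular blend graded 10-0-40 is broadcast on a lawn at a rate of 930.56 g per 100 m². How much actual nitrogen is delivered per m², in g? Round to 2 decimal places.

0.93 g N per sq m

nitrogen per 100 m² = 930.56 × 10% = 93.056 g.
Convert to per m²: 93.056 × 0.01 = 0.93056 g.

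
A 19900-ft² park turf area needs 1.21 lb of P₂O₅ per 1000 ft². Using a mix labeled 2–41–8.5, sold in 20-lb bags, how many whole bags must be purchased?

3 bags

Product per 1000 ft² = 1.21 / 41% = 2.95122 lb.
Total product = 2.95122 × 19900 / 1000 = 58.7293 lb.
Bags = ⌈58.7293 / 20⌉ = 3.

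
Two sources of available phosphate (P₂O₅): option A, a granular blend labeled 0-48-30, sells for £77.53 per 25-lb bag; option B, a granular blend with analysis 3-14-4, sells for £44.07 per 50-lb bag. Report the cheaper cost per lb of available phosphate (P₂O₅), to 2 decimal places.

£6.30 per lb P₂O₅ (option B)

option A: P₂O₅ per bag = 25 × 48% = 12 lb; cost = 77.53 / 12 = £6.4608/lb P₂O₅.
option B: P₂O₅ per bag = 50 × 14% = 7 lb; cost = 44.07 / 7 = £6.2957/lb P₂O₅.
option B is cheaper.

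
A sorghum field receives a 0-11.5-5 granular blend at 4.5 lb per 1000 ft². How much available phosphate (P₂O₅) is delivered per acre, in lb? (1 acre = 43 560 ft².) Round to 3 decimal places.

P₂O₅ per 1000 ft² = 4.5 × 11.5% = 0.5175 lb.
Convert to per acre: 0.5175 × 43.56 = 22.5423 lb.

22.542 lb P₂O₅ per acre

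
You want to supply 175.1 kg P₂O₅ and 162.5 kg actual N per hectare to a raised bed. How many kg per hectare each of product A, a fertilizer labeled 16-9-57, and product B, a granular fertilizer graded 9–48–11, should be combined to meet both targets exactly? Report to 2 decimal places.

With a, b = kg per hectare of product A and product B:
P₂O₅: 0.09·a + 0.48·b = 175.1
N: 0.16·a + 0.09·b = 162.5
From row1: a = (175.1 − 0.48·b) / 0.09.
Into row2: 0.16·(175.1 − 0.48·b)/0.09 + 0.09·b = 162.5 → b = 194.9199, a = 905.983.

905.98 kg product A, 194.92 kg product B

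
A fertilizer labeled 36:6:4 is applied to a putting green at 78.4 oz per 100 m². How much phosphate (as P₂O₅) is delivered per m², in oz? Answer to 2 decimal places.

P₂O₅ per 100 m² = 78.4 × 6% = 4.704 oz.
Convert to per m²: 4.704 × 0.01 = 0.04704 oz.

0.05 oz P₂O₅ per sq m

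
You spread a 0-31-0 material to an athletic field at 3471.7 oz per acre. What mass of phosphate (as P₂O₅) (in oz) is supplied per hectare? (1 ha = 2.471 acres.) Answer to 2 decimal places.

2659.36 oz P₂O₅ per hectare

P₂O₅ per acre = 3471.7 × 31% = 1076.23 oz.
Convert to per hectare: 1076.23 × 2.471 = 2659.357 oz.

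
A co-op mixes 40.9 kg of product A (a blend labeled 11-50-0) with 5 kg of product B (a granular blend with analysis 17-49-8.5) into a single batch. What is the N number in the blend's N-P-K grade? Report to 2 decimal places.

11.65% N

Total mass = 40.9 + 5 = 45.9 kg.
N mass = 11%×40.9 + 17%×5 = 5.349 kg.
% N = 5.349 / 45.9 = 11.6536%.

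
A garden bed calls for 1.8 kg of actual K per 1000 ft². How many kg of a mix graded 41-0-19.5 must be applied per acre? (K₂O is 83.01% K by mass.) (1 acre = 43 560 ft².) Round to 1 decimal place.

484.4 kg of product per acre

As K₂O: 1.8 / 0.8301 = 2.16841 kg per 1000 ft².
Product per 1000 ft² = 2.16841 / 19.5% = 11.1201 kg.
Convert to per acre: 11.1201 × 43.56 = 484.39 kg.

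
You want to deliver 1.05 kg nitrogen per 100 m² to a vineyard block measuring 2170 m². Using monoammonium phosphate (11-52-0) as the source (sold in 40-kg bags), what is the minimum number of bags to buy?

Product per 100 m² = 1.05 / 11% = 9.54545 kg.
Total product = 9.54545 × 2170 / 100 = 207.136 kg.
Bags = ⌈207.136 / 40⌉ = 6.

6 bags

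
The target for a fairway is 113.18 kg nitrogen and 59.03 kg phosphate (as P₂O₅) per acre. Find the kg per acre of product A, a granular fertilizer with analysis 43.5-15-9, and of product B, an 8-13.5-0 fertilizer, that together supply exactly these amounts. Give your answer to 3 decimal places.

Per-acre balance (a = product A, b = product B):
N: 0.435·a + 0.08·b = 113.18
P₂O₅: 0.15·a + 0.135·b = 59.03
From row1: a = (113.18 − 0.08·b) / 0.435.
Into row2: 0.15·(113.18 − 0.08·b)/0.435 + 0.135·b = 59.03 → b = 186.2183, a = 225.9369.

225.937 kg product A, 186.218 kg product B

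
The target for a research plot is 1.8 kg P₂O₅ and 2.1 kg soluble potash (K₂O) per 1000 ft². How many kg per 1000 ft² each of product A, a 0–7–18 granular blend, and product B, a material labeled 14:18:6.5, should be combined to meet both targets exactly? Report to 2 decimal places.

Let a = kg of product A, b = kg of product B (per 1000 ft²).
P₂O₅: 0.07·a + 0.18·b = 1.8
K₂O: 0.18·a + 0.065·b = 2.1
Eliminate a: (row1) − 0.07/0.18·(row2) → 0.154722·b = 0.983333, so b = 6.35548.
Back-substitute: a = (1.8 − 0.18·6.35548) / 0.07 = 9.37163.

9.37 kg product A, 6.36 kg product B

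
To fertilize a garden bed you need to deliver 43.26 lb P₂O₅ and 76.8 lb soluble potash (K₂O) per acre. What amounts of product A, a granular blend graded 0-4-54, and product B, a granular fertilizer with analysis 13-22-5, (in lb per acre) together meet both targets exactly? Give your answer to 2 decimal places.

Let a = lb of product A, b = lb of product B (per acre).
P₂O₅: 0.04·a + 0.22·b = 43.26
K₂O: 0.54·a + 0.05·b = 76.8
Solving simultaneously: a = 126.139, b = 173.702.

126.14 lb product A, 173.70 lb product B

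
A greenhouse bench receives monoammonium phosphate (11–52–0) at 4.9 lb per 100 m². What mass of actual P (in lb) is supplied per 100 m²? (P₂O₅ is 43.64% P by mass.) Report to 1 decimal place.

1.1 lb P per hundred sq m

P₂O₅ per 100 m² = 4.9 × 52% = 2.548 lb.
Elemental P = 2.548 × 0.4364 = 1.11195 lb per 100 m².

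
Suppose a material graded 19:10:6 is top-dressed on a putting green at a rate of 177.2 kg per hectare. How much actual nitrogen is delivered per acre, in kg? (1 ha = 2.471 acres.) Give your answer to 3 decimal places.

13.625 kg N per acre

nitrogen per hectare = 177.2 × 19% = 33.668 kg.
Convert to per acre: 33.668 × 0.404694 = 13.6253 kg.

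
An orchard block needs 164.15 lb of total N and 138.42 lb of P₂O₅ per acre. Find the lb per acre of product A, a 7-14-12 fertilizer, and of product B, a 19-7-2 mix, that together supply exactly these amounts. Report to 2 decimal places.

With a, b = lb per acre of product A and product B:
N: 0.07·a + 0.19·b = 164.15
P₂O₅: 0.14·a + 0.07·b = 138.42
From row1: a = (164.15 − 0.19·b) / 0.07.
Into row2: 0.14·(164.15 − 0.19·b)/0.07 + 0.07·b = 138.42 → b = 612.516, a = 682.456.

682.46 lb product A, 612.52 lb product B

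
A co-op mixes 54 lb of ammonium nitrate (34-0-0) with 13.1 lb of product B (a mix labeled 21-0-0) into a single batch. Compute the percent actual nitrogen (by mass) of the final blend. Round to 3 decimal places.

Total mass = 54 + 13.1 = 67.1 lb.
N mass = 34%×54 + 21%×13.1 = 21.111 lb.
% N = 21.111 / 67.1 = 31.461997%.

31.462% N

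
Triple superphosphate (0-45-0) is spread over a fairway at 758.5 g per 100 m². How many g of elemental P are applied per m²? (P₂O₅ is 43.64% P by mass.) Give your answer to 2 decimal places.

P₂O₅ per 100 m² = 758.5 × 45% = 341.325 g.
Elemental P = 341.325 × 0.4364 = 148.954 g per 100 m².
Convert to per m²: 148.954 × 0.01 = 1.48954 g.

1.49 g P per sq m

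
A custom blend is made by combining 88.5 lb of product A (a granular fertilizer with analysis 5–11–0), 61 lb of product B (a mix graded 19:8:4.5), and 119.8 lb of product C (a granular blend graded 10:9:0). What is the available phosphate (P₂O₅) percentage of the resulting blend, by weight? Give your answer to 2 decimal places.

Total mass = 88.5 + 61 + 119.8 = 269.3 lb.
P₂O₅ mass = 11%×88.5 + 8%×61 + 9%×119.8 = 25.397 lb.
% P₂O₅ = 25.397 / 269.3 = 9.43075%.

9.43% P₂O₅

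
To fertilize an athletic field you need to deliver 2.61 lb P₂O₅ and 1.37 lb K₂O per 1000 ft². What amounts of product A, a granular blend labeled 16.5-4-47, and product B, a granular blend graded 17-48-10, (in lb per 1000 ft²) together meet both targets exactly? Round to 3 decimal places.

1.790 lb product A, 5.288 lb product B

Per-1000 ft² balance (a = product A, b = product B):
P₂O₅: 0.04·a + 0.48·b = 2.61
K₂O: 0.47·a + 0.1·b = 1.37
From row1: a = (2.61 − 0.48·b) / 0.04.
Into row2: 0.47·(2.61 − 0.48·b)/0.04 + 0.1·b = 1.37 → b = 5.28836, a = 1.78971.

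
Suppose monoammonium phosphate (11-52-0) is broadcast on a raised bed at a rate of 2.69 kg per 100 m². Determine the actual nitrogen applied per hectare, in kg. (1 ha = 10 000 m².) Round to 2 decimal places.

29.59 kg N per hectare

nitrogen per 100 m² = 2.69 × 11% = 0.2959 kg.
Convert to per hectare: 0.2959 × 100 = 29.59 kg.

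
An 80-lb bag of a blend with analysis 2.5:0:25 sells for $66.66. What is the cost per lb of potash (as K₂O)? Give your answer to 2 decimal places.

$3.33 per lb K₂O

K₂O in bag = 80 × 25% = 20 lb.
Cost per lb K₂O = $66.66 / 20 = $3.3330.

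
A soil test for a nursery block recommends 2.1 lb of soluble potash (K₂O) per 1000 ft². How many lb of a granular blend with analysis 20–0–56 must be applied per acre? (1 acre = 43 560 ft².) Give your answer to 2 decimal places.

Product per 1000 ft² = 2.1 / 56% = 3.75 lb.
Convert to per acre: 3.75 × 43.56 = 163.35 lb.

163.35 lb of product per acre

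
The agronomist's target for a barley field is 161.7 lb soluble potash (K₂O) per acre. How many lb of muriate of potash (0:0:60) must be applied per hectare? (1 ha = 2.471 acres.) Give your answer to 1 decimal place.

Product per acre = 161.7 / 60% = 269.5 lb.
Convert to per hectare: 269.5 × 2.471 = 665.935 lb.

665.9 lb of product per hectare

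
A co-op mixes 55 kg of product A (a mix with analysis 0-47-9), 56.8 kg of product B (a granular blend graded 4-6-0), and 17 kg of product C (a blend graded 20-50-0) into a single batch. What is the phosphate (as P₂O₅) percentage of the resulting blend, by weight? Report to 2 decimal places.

29.32% P₂O₅

Total mass = 55 + 56.8 + 17 = 128.8 kg.
P₂O₅ mass = 47%×55 + 6%×56.8 + 50%×17 = 37.758 kg.
% P₂O₅ = 37.758 / 128.8 = 29.3152%.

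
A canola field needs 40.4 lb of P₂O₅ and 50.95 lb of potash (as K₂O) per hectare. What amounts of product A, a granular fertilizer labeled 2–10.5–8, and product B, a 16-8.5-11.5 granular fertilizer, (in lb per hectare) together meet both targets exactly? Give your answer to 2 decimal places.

59.76 lb product A, 401.47 lb product B

Per-hectare balance (a = product A, b = product B):
P₂O₅: 0.105·a + 0.085·b = 40.4
K₂O: 0.08·a + 0.115·b = 50.95
From row1: a = (40.4 − 0.085·b) / 0.105.
Into row2: 0.08·(40.4 − 0.085·b)/0.105 + 0.115·b = 50.95 → b = 401.469, a = 59.763.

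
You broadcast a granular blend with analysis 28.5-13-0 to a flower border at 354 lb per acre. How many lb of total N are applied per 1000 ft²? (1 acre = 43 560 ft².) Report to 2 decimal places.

nitrogen per acre = 354 × 28.5% = 100.89 lb.
Convert to per 1000 ft²: 100.89 × 0.0229568 = 2.31612 lb.

2.32 lb N per thousand sq ft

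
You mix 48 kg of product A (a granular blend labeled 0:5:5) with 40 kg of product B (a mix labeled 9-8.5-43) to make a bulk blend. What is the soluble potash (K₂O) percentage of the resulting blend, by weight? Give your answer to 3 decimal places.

Total mass = 48 + 40 = 88 kg.
K₂O mass = 5%×48 + 43%×40 = 19.6 kg.
% K₂O = 19.6 / 88 = 22.2727%.

22.273% K₂O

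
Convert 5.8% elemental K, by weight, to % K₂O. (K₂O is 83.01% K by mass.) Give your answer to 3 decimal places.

%K₂O = 5.8 / 0.8301 = 6.98711%.

6.987% K₂O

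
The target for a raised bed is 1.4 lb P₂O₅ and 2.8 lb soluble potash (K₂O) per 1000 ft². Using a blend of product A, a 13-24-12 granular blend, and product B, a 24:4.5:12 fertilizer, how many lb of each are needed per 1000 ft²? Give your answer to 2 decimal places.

With a, b = lb per 1000 ft² of product A and product B:
P₂O₅: 0.24·a + 0.045·b = 1.4
K₂O: 0.12·a + 0.12·b = 2.8
Solving simultaneously: a = 1.79487, b = 21.5385.

1.79 lb product A, 21.54 lb product B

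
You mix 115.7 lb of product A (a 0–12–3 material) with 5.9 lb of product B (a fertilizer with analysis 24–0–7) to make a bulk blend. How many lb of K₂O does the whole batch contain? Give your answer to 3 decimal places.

K₂O mass = 3%×115.7 + 7%×5.9 = 3.884 lb.

3.884 lb K₂O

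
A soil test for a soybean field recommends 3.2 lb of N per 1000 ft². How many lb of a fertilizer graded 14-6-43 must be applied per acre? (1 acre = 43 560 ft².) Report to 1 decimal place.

Product per 1000 ft² = 3.2 / 14% = 22.8571 lb.
Convert to per acre: 22.8571 × 43.56 = 995.657 lb.

995.7 lb of product per acre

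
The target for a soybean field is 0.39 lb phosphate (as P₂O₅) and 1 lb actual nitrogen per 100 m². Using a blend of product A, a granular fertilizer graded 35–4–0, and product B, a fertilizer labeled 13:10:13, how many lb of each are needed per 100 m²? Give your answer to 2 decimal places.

Per-100 m² balance (a = product A, b = product B):
P₂O₅: 0.04·a + 0.1·b = 0.39
N: 0.35·a + 0.13·b = 1
Eliminate b: (row1) − 0.1/0.13·(row2) → -0.229231·a = -0.379231, so a = 1.65436.
Then b = (1 − 0.35·1.65436) / 0.13 = 3.23826.

1.65 lb product A, 3.24 lb product B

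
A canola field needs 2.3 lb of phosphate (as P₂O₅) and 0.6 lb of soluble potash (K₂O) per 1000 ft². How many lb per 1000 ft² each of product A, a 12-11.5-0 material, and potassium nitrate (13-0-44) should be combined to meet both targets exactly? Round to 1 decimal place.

Per-1000 ft² balance (a = product A, b = potassium nitrate):
P₂O₅: 0.115·a + 0·b = 2.3
K₂O: 0·a + 0.44·b = 0.6
Solving simultaneously: a = 20, b = 1.36364.

20.0 lb product A, 1.4 lb potassium nitrate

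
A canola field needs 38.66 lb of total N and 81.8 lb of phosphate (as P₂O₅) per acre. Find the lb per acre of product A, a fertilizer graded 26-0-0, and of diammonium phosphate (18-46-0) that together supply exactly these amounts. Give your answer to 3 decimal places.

25.582 lb product A, 177.826 lb diammonium phosphate

Let a = lb of product A, b = lb of diammonium phosphate (per acre).
N: 0.26·a + 0.18·b = 38.66
P₂O₅: 0·a + 0.46·b = 81.8
Solving simultaneously: a = 25.5819, b = 177.8261.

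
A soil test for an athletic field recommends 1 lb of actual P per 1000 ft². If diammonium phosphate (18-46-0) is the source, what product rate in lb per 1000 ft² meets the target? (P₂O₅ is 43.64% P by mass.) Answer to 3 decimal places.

4.981 lb of product per thousand sq ft

As P₂O₅: 1 / 0.4364 = 2.29148 lb per 1000 ft².
Product per 1000 ft² = 2.29148 / 46% = 4.98147 lb.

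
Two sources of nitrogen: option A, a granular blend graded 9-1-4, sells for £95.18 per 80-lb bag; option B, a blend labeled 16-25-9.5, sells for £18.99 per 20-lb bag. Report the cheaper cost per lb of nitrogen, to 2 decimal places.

£5.93 per lb N (option B)

option A: N per bag = 80 × 9% = 7.2 lb; cost = 95.18 / 7.2 = £13.2194/lb N.
option B: N per bag = 20 × 16% = 3.2 lb; cost = 18.99 / 3.2 = £5.9344/lb N.
option B is cheaper.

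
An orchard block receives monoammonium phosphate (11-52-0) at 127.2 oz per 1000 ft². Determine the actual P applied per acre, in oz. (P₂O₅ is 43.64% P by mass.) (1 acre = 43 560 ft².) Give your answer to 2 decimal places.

1257.37 oz P per acre

P₂O₅ per 1000 ft² = 127.2 × 52% = 66.144 oz.
Elemental P = 66.144 × 0.4364 = 28.8652 oz per 1000 ft².
Convert to per acre: 28.8652 × 43.56 = 1257.3699 oz.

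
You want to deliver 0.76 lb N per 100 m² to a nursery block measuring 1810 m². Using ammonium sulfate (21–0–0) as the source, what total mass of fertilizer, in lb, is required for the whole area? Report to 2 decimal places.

65.50 lb

Product per 100 m² = 0.76 / 21% = 3.61905 lb.
Total product = 3.61905 × 1810 / 100 = 65.5048 lb.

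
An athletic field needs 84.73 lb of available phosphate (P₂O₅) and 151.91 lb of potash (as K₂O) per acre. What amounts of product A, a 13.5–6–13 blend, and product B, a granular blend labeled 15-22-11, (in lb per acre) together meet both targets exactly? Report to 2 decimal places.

1095.45 lb product A, 86.38 lb product B

Let a = lb of product A, b = lb of product B (per acre).
P₂O₅: 0.06·a + 0.22·b = 84.73
K₂O: 0.13·a + 0.11·b = 151.91
Eliminate a: (row1) − 0.06/0.13·(row2) → 0.169231·b = 14.6177, so b = 86.3773.
Back-substitute: a = (84.73 − 0.22·86.3773) / 0.06 = 1095.45.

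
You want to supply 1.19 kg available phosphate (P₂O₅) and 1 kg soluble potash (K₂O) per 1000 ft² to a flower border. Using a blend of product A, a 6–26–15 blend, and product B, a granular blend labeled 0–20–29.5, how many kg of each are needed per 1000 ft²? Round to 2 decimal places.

With a, b = kg per 1000 ft² of product A and product B:
P₂O₅: 0.26·a + 0.2·b = 1.19
K₂O: 0.15·a + 0.295·b = 1
Eliminate a: (row1) − 0.26/0.15·(row2) → -0.311333·b = -0.543333, so b = 1.74518.
Back-substitute: a = (1.19 − 0.2·1.74518) / 0.26 = 3.23448.

3.23 kg product A, 1.75 kg product B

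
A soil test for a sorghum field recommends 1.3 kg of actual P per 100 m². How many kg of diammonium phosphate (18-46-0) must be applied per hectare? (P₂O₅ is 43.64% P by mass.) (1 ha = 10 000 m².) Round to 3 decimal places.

As P₂O₅: 1.3 / 0.4364 = 2.97892 kg per 100 m².
Product per 100 m² = 2.97892 / 46% = 6.47591 kg.
Convert to per hectare: 6.47591 × 100 = 647.59096 kg.

647.591 kg of product per hectare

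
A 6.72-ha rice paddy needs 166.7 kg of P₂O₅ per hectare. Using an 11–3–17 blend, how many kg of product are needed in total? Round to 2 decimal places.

Product per hectare = 166.7 / 3% = 5556.67 kg.
Total product = 5556.67 × 6.72 = 37340.8 kg.

37340.80 kg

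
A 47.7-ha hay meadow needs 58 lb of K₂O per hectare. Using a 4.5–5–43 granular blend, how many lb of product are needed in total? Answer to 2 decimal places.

6433.95 lb

Product per hectare = 58 / 43% = 134.884 lb.
Total product = 134.884 × 47.7 = 6433.953 lb.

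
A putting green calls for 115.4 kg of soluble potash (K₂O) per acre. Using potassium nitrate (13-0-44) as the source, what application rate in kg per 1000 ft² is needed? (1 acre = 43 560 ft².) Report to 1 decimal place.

6.0 kg of product per thousand sq ft

Product per acre = 115.4 / 44% = 262.273 kg.
Convert to per 1000 ft²: 262.273 × 0.0229568 = 6.02095 kg.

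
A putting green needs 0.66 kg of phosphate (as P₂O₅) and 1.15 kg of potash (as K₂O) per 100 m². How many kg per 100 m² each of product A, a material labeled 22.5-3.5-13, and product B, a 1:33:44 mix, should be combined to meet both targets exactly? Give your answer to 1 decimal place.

With a, b = kg per 100 m² of product A and product B:
P₂O₅: 0.035·a + 0.33·b = 0.66
K₂O: 0.13·a + 0.44·b = 1.15
Eliminate b: (row1) − 0.33/0.44·(row2) → -0.0625·a = -0.2025, so a = 3.24.
Then b = (1.15 − 0.13·3.24) / 0.44 = 1.65636.

3.2 kg product A, 1.7 kg product B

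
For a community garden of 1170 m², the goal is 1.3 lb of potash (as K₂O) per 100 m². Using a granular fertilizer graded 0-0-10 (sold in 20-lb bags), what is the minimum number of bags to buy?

8 bags

Product per 100 m² = 1.3 / 10% = 13 lb.
Total product = 13 × 1170 / 100 = 152.1 lb.
Bags = ⌈152.1 / 20⌉ = 8.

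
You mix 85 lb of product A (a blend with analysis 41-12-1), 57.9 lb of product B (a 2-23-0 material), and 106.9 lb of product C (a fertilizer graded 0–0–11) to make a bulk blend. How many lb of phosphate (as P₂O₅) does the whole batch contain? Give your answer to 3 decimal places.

23.517 lb P₂O₅

P₂O₅ mass = 12%×85 + 23%×57.9 + 0%×106.9 = 23.517 lb.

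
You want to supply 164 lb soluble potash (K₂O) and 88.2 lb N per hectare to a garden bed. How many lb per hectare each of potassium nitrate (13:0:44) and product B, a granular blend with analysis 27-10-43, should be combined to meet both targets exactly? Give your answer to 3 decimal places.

Per-hectare balance (a = potassium nitrate, b = product B):
K₂O: 0.44·a + 0.43·b = 164
N: 0.13·a + 0.27·b = 88.2
Eliminate b: (row1) − 0.43/0.27·(row2) → 0.232963·a = 23.5333, so a = 101.01749.
Then b = (88.2 − 0.13·101.01749) / 0.27 = 278.0286.

101.017 lb potassium nitrate, 278.029 lb product B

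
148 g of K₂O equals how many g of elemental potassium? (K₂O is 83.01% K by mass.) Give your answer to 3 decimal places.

122.855 g K

K = 148 × 0.8301 = 122.8548 g.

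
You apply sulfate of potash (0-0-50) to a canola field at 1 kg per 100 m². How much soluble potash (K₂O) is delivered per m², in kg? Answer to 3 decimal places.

0.005 kg K₂O per sq m

K₂O per 100 m² = 1 × 50% = 0.5 kg.
Convert to per m²: 0.5 × 0.01 = 0.005 kg.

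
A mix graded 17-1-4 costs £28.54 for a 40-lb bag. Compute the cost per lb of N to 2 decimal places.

£4.20 per lb N

N in bag = 40 × 17% = 6.8 lb.
Cost per lb N = £28.54 / 6.8 = £4.1971.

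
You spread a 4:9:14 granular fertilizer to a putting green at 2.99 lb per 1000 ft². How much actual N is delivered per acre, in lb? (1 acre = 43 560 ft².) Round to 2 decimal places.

5.21 lb N per acre

nitrogen per 1000 ft² = 2.99 × 4% = 0.1196 lb.
Convert to per acre: 0.1196 × 43.56 = 5.20978 lb.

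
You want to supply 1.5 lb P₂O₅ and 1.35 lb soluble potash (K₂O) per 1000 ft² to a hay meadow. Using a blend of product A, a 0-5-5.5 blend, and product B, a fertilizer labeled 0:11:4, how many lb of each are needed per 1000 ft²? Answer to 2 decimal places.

Per-1000 ft² balance (a = product A, b = product B):
P₂O₅: 0.05·a + 0.11·b = 1.5
K₂O: 0.055·a + 0.04·b = 1.35
Eliminate b: (row1) − 0.11/0.04·(row2) → -0.10125·a = -2.2125, so a = 21.8519.
Then b = (1.35 − 0.055·21.8519) / 0.04 = 3.7037.

21.85 lb product A, 3.70 lb product B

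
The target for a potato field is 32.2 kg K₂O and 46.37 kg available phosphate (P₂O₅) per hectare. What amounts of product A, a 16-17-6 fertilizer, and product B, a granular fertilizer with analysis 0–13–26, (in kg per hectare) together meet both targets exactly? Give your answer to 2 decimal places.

Let a = kg of product A, b = kg of product B (per hectare).
K₂O: 0.06·a + 0.26·b = 32.2
P₂O₅: 0.17·a + 0.13·b = 46.37
From row1: a = (32.2 − 0.26·b) / 0.06.
Into row2: 0.17·(32.2 − 0.26·b)/0.06 + 0.13·b = 46.37 → b = 73.9505, a = 216.214.

216.21 kg product A, 73.95 kg product B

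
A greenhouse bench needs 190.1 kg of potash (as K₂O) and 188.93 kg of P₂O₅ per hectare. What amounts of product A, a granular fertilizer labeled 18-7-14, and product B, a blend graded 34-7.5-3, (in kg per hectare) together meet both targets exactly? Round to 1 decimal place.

Let a = kg of product A, b = kg of product B (per hectare).
K₂O: 0.14·a + 0.03·b = 190.1
P₂O₅: 0.07·a + 0.075·b = 188.93
From row1: a = (190.1 − 0.03·b) / 0.14.
Into row2: 0.07·(190.1 − 0.03·b)/0.14 + 0.075·b = 188.93 → b = 1564.67, a = 1022.57.

1022.6 kg product A, 1564.7 kg product B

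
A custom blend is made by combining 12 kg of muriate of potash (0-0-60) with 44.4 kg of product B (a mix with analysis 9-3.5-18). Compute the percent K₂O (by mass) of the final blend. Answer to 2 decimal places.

Total mass = 12 + 44.4 = 56.4 kg.
K₂O mass = 60%×12 + 18%×44.4 = 15.192 kg.
% K₂O = 15.192 / 56.4 = 26.9362%.

26.94% K₂O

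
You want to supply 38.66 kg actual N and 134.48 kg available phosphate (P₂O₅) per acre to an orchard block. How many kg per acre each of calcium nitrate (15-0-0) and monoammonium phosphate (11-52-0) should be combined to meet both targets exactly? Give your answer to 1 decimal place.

68.1 kg calcium nitrate, 258.6 kg monoammonium phosphate

Let a = kg of calcium nitrate, b = kg of monoammonium phosphate (per acre).
N: 0.15·a + 0.11·b = 38.66
P₂O₅: 0·a + 0.52·b = 134.48
Solving simultaneously: a = 68.0821, b = 258.615.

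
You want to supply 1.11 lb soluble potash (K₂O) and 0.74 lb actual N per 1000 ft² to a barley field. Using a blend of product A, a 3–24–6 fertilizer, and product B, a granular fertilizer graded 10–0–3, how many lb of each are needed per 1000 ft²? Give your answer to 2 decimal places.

With a, b = lb per 1000 ft² of product A and product B:
K₂O: 0.06·a + 0.03·b = 1.11
N: 0.03·a + 0.1·b = 0.74
Eliminate a: (row1) − 0.06/0.03·(row2) → -0.17·b = -0.37, so b = 2.17647.
Back-substitute: a = (1.11 − 0.03·2.17647) / 0.06 = 17.4118.

17.41 lb product A, 2.18 lb product B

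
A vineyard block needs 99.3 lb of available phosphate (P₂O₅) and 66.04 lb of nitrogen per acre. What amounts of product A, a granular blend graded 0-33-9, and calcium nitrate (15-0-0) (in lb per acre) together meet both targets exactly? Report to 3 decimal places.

300.909 lb product A, 440.267 lb calcium nitrate

Per-acre balance (a = product A, b = calcium nitrate):
P₂O₅: 0.33·a + 0·b = 99.3
N: 0·a + 0.15·b = 66.04
Solving simultaneously: a = 300.9091, b = 440.2667.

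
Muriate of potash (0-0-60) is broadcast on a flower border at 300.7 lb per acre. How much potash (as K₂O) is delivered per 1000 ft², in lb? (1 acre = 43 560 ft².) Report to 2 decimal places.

4.14 lb K₂O per thousand sq ft

K₂O per acre = 300.7 × 60% = 180.42 lb.
Convert to per 1000 ft²: 180.42 × 0.0229568 = 4.14187 lb.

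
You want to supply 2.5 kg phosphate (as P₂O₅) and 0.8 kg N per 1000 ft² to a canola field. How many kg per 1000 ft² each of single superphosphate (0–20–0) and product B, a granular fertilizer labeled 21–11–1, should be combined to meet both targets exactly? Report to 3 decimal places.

10.405 kg single superphosphate, 3.810 kg product B

Let a = kg of single superphosphate, b = kg of product B (per 1000 ft²).
P₂O₅: 0.2·a + 0.11·b = 2.5
N: 0·a + 0.21·b = 0.8
Solving simultaneously: a = 10.4048, b = 3.80952.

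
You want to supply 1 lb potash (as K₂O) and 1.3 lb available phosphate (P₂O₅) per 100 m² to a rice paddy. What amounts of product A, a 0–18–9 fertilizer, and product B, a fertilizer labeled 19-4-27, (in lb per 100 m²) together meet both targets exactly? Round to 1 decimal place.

6.9 lb product A, 1.4 lb product B

Per-100 m² balance (a = product A, b = product B):
K₂O: 0.09·a + 0.27·b = 1
P₂O₅: 0.18·a + 0.04·b = 1.3
Eliminate b: (row1) − 0.27/0.04·(row2) → -1.125·a = -7.775, so a = 6.91111.
Then b = (1.3 − 0.18·6.91111) / 0.04 = 1.4.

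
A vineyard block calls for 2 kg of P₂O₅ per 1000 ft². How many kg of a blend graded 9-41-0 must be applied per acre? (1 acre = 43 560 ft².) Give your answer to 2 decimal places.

212.49 kg of product per acre

Product per 1000 ft² = 2 / 41% = 4.87805 kg.
Convert to per acre: 4.87805 × 43.56 = 212.488 kg.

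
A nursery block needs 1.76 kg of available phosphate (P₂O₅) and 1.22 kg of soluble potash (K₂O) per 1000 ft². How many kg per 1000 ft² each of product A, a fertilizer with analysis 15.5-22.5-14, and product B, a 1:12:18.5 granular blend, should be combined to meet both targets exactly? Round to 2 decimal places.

Per-1000 ft² balance (a = product A, b = product B):
P₂O₅: 0.225·a + 0.12·b = 1.76
K₂O: 0.14·a + 0.185·b = 1.22
Eliminate a: (row1) − 0.225/0.14·(row2) → -0.177321·b = -0.200714, so b = 1.13192.
Back-substitute: a = (1.76 − 0.12·1.13192) / 0.225 = 7.21853.

7.22 kg product A, 1.13 kg product B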